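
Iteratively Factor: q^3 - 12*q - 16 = (q - 4)*(q^2 + 4*q + 4) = (q - 4)*(q + 2)*(q + 2)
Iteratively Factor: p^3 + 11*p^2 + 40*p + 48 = (p + 4)*(p^2 + 7*p + 12) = (p + 3)*(p + 4)*(p + 4)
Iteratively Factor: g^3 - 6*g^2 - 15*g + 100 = (g + 4)*(g^2 - 10*g + 25) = (g - 5)*(g + 4)*(g - 5)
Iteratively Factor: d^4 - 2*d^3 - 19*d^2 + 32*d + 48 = (d - 3)*(d^3 + d^2 - 16*d - 16) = (d - 3)*(d + 4)*(d^2 - 3*d - 4) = (d - 4)*(d - 3)*(d + 4)*(d + 1)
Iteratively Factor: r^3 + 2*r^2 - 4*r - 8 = (r + 2)*(r^2 - 4) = (r + 2)^2*(r - 2)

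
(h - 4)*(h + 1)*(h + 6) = h^3 + 3*h^2 - 22*h - 24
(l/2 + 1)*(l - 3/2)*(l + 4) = l^3/2 + 9*l^2/4 - l/2 - 6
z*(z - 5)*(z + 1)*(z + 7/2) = z^4 - z^3/2 - 19*z^2 - 35*z/2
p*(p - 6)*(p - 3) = p^3 - 9*p^2 + 18*p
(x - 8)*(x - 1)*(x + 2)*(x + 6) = x^4 - x^3 - 52*x^2 - 44*x + 96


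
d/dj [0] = 0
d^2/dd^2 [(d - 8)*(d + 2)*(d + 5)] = 6*d - 2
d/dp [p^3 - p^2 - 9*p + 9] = 3*p^2 - 2*p - 9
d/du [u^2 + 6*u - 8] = 2*u + 6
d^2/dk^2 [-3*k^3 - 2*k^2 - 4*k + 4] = -18*k - 4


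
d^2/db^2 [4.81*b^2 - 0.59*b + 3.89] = 9.62000000000000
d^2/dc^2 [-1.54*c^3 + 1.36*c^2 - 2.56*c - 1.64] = 2.72 - 9.24*c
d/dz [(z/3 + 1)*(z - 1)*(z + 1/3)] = z^2 + 14*z/9 - 7/9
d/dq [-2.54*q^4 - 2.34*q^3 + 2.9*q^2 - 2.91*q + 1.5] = -10.16*q^3 - 7.02*q^2 + 5.8*q - 2.91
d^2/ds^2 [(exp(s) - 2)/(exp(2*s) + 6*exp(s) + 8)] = (exp(4*s) - 14*exp(3*s) - 84*exp(2*s) - 56*exp(s) + 160)*exp(s)/(exp(6*s) + 18*exp(5*s) + 132*exp(4*s) + 504*exp(3*s) + 1056*exp(2*s) + 1152*exp(s) + 512)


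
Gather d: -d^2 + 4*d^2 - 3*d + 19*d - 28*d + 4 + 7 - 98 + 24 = 3*d^2 - 12*d - 63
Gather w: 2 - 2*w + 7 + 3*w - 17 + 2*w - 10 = 3*w - 18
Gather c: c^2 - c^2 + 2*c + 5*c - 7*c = 0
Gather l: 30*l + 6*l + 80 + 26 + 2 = 36*l + 108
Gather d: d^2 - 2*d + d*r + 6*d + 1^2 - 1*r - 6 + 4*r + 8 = d^2 + d*(r + 4) + 3*r + 3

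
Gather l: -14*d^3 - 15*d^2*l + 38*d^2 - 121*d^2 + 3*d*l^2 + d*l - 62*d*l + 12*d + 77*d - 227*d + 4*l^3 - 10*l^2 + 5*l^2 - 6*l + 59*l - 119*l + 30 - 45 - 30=-14*d^3 - 83*d^2 - 138*d + 4*l^3 + l^2*(3*d - 5) + l*(-15*d^2 - 61*d - 66) - 45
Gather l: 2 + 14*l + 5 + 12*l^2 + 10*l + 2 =12*l^2 + 24*l + 9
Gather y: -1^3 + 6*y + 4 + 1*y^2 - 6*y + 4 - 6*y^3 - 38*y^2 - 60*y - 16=-6*y^3 - 37*y^2 - 60*y - 9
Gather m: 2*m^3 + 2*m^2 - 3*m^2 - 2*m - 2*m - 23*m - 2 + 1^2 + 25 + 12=2*m^3 - m^2 - 27*m + 36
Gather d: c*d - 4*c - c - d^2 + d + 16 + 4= -5*c - d^2 + d*(c + 1) + 20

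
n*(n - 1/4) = n^2 - n/4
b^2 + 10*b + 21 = (b + 3)*(b + 7)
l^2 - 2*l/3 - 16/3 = (l - 8/3)*(l + 2)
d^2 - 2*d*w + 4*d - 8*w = (d + 4)*(d - 2*w)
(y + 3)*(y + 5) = y^2 + 8*y + 15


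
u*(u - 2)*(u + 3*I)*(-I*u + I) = -I*u^4 + 3*u^3 + 3*I*u^3 - 9*u^2 - 2*I*u^2 + 6*u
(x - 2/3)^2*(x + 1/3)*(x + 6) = x^4 + 5*x^3 - 6*x^2 + 4*x/27 + 8/9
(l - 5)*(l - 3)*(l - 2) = l^3 - 10*l^2 + 31*l - 30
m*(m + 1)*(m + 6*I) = m^3 + m^2 + 6*I*m^2 + 6*I*m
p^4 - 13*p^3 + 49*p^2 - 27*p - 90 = (p - 6)*(p - 5)*(p - 3)*(p + 1)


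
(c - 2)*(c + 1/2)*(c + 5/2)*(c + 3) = c^4 + 4*c^3 - 7*c^2/4 - 67*c/4 - 15/2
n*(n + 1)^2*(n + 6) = n^4 + 8*n^3 + 13*n^2 + 6*n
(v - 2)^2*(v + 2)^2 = v^4 - 8*v^2 + 16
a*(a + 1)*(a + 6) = a^3 + 7*a^2 + 6*a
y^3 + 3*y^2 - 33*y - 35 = (y - 5)*(y + 1)*(y + 7)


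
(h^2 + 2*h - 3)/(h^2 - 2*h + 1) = (h + 3)/(h - 1)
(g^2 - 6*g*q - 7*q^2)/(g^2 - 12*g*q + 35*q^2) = (-g - q)/(-g + 5*q)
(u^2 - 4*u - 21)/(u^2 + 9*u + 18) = (u - 7)/(u + 6)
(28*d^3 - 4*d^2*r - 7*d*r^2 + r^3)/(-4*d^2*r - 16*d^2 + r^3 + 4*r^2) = (-7*d + r)/(r + 4)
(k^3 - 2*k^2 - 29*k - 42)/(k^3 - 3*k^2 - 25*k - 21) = (k + 2)/(k + 1)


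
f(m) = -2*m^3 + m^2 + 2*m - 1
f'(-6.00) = -226.00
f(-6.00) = 455.00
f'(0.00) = 2.00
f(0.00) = -1.00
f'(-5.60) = -197.36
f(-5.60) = 370.39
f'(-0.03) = 1.93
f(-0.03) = -1.06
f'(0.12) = 2.15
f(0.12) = -0.75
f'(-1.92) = -23.96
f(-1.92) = 13.00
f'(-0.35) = 0.56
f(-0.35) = -1.49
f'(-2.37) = -36.44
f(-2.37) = 26.50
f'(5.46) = -165.95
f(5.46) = -285.81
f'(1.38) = -6.67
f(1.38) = -1.59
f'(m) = -6*m^2 + 2*m + 2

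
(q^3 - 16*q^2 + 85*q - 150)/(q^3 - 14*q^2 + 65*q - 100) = (q - 6)/(q - 4)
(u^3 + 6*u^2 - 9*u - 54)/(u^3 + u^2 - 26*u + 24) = (u^2 - 9)/(u^2 - 5*u + 4)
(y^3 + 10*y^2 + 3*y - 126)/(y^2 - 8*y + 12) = (y^3 + 10*y^2 + 3*y - 126)/(y^2 - 8*y + 12)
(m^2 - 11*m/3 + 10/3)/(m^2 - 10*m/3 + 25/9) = 3*(m - 2)/(3*m - 5)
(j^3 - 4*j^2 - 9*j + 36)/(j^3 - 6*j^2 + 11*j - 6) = (j^2 - j - 12)/(j^2 - 3*j + 2)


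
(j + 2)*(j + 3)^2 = j^3 + 8*j^2 + 21*j + 18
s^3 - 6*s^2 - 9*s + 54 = (s - 6)*(s - 3)*(s + 3)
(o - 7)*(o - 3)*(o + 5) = o^3 - 5*o^2 - 29*o + 105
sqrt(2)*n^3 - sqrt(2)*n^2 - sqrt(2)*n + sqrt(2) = (n - 1)^2*(sqrt(2)*n + sqrt(2))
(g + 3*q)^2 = g^2 + 6*g*q + 9*q^2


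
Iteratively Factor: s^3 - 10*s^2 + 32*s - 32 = (s - 2)*(s^2 - 8*s + 16) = (s - 4)*(s - 2)*(s - 4)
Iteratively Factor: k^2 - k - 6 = (k - 3)*(k + 2)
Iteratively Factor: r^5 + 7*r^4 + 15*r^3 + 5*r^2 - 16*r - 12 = (r + 1)*(r^4 + 6*r^3 + 9*r^2 - 4*r - 12) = (r - 1)*(r + 1)*(r^3 + 7*r^2 + 16*r + 12) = (r - 1)*(r + 1)*(r + 3)*(r^2 + 4*r + 4) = (r - 1)*(r + 1)*(r + 2)*(r + 3)*(r + 2)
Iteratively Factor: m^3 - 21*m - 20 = (m + 1)*(m^2 - m - 20) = (m + 1)*(m + 4)*(m - 5)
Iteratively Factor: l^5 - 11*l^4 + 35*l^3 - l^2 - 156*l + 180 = (l - 2)*(l^4 - 9*l^3 + 17*l^2 + 33*l - 90) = (l - 3)*(l - 2)*(l^3 - 6*l^2 - l + 30) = (l - 5)*(l - 3)*(l - 2)*(l^2 - l - 6) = (l - 5)*(l - 3)^2*(l - 2)*(l + 2)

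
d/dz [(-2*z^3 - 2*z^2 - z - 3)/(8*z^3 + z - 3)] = 2*(8*z^4 + 6*z^3 + 44*z^2 + 6*z + 3)/(64*z^6 + 16*z^4 - 48*z^3 + z^2 - 6*z + 9)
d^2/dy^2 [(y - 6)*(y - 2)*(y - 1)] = 6*y - 18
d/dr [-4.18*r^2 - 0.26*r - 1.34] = -8.36*r - 0.26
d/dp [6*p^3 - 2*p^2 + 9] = 2*p*(9*p - 2)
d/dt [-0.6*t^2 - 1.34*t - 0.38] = -1.2*t - 1.34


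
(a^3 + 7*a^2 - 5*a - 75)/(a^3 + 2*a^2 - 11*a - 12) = (a^2 + 10*a + 25)/(a^2 + 5*a + 4)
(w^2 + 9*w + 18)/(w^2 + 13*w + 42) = (w + 3)/(w + 7)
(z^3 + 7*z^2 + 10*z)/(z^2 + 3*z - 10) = z*(z + 2)/(z - 2)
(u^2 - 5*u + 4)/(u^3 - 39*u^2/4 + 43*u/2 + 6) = 4*(u - 1)/(4*u^2 - 23*u - 6)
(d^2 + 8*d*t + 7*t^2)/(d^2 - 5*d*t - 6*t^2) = (-d - 7*t)/(-d + 6*t)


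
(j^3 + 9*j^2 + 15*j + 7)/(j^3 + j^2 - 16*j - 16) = (j^2 + 8*j + 7)/(j^2 - 16)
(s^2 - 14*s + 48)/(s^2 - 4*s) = (s^2 - 14*s + 48)/(s*(s - 4))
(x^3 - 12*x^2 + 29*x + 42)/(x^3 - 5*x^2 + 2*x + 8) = (x^2 - 13*x + 42)/(x^2 - 6*x + 8)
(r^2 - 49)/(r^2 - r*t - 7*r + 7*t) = (r + 7)/(r - t)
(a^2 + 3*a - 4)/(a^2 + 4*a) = (a - 1)/a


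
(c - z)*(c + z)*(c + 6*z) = c^3 + 6*c^2*z - c*z^2 - 6*z^3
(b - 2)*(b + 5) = b^2 + 3*b - 10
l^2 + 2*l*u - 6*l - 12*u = (l - 6)*(l + 2*u)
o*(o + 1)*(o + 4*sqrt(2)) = o^3 + o^2 + 4*sqrt(2)*o^2 + 4*sqrt(2)*o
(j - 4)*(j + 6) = j^2 + 2*j - 24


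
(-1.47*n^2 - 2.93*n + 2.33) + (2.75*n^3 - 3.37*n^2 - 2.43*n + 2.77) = 2.75*n^3 - 4.84*n^2 - 5.36*n + 5.1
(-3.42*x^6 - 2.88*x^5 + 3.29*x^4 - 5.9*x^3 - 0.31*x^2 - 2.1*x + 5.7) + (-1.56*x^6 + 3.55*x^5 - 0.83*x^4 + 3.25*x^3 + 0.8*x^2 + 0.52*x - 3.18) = -4.98*x^6 + 0.67*x^5 + 2.46*x^4 - 2.65*x^3 + 0.49*x^2 - 1.58*x + 2.52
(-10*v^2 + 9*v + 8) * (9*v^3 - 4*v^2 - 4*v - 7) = -90*v^5 + 121*v^4 + 76*v^3 + 2*v^2 - 95*v - 56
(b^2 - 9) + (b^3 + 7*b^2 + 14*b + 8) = b^3 + 8*b^2 + 14*b - 1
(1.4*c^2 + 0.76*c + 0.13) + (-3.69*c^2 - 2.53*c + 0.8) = -2.29*c^2 - 1.77*c + 0.93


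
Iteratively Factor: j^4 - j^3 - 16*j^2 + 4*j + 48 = (j - 2)*(j^3 + j^2 - 14*j - 24) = (j - 4)*(j - 2)*(j^2 + 5*j + 6) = (j - 4)*(j - 2)*(j + 3)*(j + 2)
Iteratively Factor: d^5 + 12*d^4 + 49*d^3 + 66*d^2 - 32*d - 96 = (d + 3)*(d^4 + 9*d^3 + 22*d^2 - 32) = (d + 2)*(d + 3)*(d^3 + 7*d^2 + 8*d - 16) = (d + 2)*(d + 3)*(d + 4)*(d^2 + 3*d - 4) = (d - 1)*(d + 2)*(d + 3)*(d + 4)*(d + 4)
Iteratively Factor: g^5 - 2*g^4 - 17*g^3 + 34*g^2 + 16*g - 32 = (g - 4)*(g^4 + 2*g^3 - 9*g^2 - 2*g + 8) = (g - 4)*(g + 1)*(g^3 + g^2 - 10*g + 8) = (g - 4)*(g - 1)*(g + 1)*(g^2 + 2*g - 8) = (g - 4)*(g - 1)*(g + 1)*(g + 4)*(g - 2)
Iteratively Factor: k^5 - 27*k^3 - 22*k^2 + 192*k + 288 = (k - 4)*(k^4 + 4*k^3 - 11*k^2 - 66*k - 72) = (k - 4)*(k + 3)*(k^3 + k^2 - 14*k - 24) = (k - 4)^2*(k + 3)*(k^2 + 5*k + 6) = (k - 4)^2*(k + 2)*(k + 3)*(k + 3)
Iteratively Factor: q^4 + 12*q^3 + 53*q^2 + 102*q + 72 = (q + 3)*(q^3 + 9*q^2 + 26*q + 24) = (q + 3)^2*(q^2 + 6*q + 8) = (q + 2)*(q + 3)^2*(q + 4)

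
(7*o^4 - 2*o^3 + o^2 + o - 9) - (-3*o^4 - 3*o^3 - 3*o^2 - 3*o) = 10*o^4 + o^3 + 4*o^2 + 4*o - 9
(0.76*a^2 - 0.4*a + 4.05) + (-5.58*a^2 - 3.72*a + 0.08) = -4.82*a^2 - 4.12*a + 4.13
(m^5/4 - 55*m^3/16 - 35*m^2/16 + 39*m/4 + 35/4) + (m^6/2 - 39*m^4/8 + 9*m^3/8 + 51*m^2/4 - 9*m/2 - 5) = m^6/2 + m^5/4 - 39*m^4/8 - 37*m^3/16 + 169*m^2/16 + 21*m/4 + 15/4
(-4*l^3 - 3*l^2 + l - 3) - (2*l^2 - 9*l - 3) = -4*l^3 - 5*l^2 + 10*l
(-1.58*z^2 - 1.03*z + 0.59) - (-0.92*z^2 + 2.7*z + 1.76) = -0.66*z^2 - 3.73*z - 1.17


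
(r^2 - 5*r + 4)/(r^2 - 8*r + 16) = (r - 1)/(r - 4)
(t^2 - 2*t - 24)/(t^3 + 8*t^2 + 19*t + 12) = (t - 6)/(t^2 + 4*t + 3)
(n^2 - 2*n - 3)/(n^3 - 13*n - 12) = (n - 3)/(n^2 - n - 12)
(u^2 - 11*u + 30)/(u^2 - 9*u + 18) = (u - 5)/(u - 3)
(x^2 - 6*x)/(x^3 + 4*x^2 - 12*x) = (x - 6)/(x^2 + 4*x - 12)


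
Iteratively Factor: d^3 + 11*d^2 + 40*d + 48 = (d + 4)*(d^2 + 7*d + 12) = (d + 3)*(d + 4)*(d + 4)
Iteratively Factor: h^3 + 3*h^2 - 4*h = (h + 4)*(h^2 - h) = h*(h + 4)*(h - 1)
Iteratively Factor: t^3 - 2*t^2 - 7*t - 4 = (t + 1)*(t^2 - 3*t - 4) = (t - 4)*(t + 1)*(t + 1)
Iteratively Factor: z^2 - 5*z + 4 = (z - 4)*(z - 1)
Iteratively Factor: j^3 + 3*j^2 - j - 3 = (j + 3)*(j^2 - 1) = (j + 1)*(j + 3)*(j - 1)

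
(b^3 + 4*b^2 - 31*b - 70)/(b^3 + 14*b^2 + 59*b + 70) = (b - 5)/(b + 5)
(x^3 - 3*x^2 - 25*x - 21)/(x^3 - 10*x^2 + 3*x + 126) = (x + 1)/(x - 6)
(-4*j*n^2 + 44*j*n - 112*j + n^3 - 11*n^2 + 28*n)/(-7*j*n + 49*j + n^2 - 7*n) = (4*j*n - 16*j - n^2 + 4*n)/(7*j - n)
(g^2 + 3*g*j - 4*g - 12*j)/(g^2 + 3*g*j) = (g - 4)/g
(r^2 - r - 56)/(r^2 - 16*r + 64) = (r + 7)/(r - 8)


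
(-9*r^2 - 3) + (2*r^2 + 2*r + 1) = -7*r^2 + 2*r - 2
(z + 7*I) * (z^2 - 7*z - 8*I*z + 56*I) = z^3 - 7*z^2 - I*z^2 + 56*z + 7*I*z - 392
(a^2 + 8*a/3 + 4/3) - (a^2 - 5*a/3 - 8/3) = 13*a/3 + 4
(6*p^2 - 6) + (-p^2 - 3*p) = 5*p^2 - 3*p - 6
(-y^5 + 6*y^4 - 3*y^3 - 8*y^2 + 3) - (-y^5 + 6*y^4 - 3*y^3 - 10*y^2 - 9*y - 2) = 2*y^2 + 9*y + 5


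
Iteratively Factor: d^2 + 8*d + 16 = (d + 4)*(d + 4)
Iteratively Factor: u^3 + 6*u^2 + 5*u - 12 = (u + 3)*(u^2 + 3*u - 4) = (u - 1)*(u + 3)*(u + 4)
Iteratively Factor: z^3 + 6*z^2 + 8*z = (z + 4)*(z^2 + 2*z) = (z + 2)*(z + 4)*(z)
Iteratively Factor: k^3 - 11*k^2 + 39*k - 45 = (k - 3)*(k^2 - 8*k + 15) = (k - 3)^2*(k - 5)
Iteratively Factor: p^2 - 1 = (p + 1)*(p - 1)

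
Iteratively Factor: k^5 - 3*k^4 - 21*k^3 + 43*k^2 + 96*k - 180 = (k - 2)*(k^4 - k^3 - 23*k^2 - 3*k + 90) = (k - 2)*(k + 3)*(k^3 - 4*k^2 - 11*k + 30) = (k - 5)*(k - 2)*(k + 3)*(k^2 + k - 6) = (k - 5)*(k - 2)*(k + 3)^2*(k - 2)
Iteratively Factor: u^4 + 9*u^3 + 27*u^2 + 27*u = (u + 3)*(u^3 + 6*u^2 + 9*u) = (u + 3)^2*(u^2 + 3*u) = u*(u + 3)^2*(u + 3)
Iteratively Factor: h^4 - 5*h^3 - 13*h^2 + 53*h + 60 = (h - 4)*(h^3 - h^2 - 17*h - 15) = (h - 4)*(h + 3)*(h^2 - 4*h - 5) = (h - 5)*(h - 4)*(h + 3)*(h + 1)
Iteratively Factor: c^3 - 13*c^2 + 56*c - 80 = (c - 4)*(c^2 - 9*c + 20) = (c - 5)*(c - 4)*(c - 4)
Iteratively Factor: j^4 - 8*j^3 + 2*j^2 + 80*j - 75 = (j - 5)*(j^3 - 3*j^2 - 13*j + 15) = (j - 5)^2*(j^2 + 2*j - 3) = (j - 5)^2*(j - 1)*(j + 3)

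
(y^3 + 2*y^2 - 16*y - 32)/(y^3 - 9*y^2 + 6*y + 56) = (y + 4)/(y - 7)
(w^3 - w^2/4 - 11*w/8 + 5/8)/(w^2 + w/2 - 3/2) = (8*w^2 + 6*w - 5)/(4*(2*w + 3))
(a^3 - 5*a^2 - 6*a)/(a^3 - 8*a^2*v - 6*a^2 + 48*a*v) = (-a - 1)/(-a + 8*v)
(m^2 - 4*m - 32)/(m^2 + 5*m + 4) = (m - 8)/(m + 1)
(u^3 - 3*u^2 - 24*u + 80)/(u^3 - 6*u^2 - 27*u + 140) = (u - 4)/(u - 7)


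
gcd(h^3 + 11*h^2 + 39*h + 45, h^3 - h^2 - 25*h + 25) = h + 5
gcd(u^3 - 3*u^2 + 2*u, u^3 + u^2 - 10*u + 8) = u^2 - 3*u + 2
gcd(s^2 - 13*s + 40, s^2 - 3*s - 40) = s - 8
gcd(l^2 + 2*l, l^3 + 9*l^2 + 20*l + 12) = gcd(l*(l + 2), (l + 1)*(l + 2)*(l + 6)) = l + 2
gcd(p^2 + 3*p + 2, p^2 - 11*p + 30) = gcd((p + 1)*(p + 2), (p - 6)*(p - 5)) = 1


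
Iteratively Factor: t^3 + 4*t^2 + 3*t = (t + 1)*(t^2 + 3*t) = (t + 1)*(t + 3)*(t)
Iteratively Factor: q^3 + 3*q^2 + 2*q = (q + 1)*(q^2 + 2*q) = (q + 1)*(q + 2)*(q)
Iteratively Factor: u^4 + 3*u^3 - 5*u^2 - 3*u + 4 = (u - 1)*(u^3 + 4*u^2 - u - 4) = (u - 1)^2*(u^2 + 5*u + 4) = (u - 1)^2*(u + 1)*(u + 4)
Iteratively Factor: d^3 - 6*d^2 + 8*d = (d - 4)*(d^2 - 2*d) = (d - 4)*(d - 2)*(d)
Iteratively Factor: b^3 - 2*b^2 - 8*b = (b)*(b^2 - 2*b - 8) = b*(b + 2)*(b - 4)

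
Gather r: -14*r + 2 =2 - 14*r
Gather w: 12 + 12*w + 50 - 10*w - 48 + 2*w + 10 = 4*w + 24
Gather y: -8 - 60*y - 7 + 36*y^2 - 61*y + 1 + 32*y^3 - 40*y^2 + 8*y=32*y^3 - 4*y^2 - 113*y - 14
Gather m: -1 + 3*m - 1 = 3*m - 2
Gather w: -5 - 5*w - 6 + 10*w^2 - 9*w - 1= 10*w^2 - 14*w - 12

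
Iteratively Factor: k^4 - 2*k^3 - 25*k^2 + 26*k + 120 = (k + 2)*(k^3 - 4*k^2 - 17*k + 60) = (k - 3)*(k + 2)*(k^2 - k - 20) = (k - 3)*(k + 2)*(k + 4)*(k - 5)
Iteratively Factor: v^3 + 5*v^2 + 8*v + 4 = (v + 1)*(v^2 + 4*v + 4) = (v + 1)*(v + 2)*(v + 2)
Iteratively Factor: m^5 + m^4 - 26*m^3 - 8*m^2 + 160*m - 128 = (m - 1)*(m^4 + 2*m^3 - 24*m^2 - 32*m + 128) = (m - 1)*(m + 4)*(m^3 - 2*m^2 - 16*m + 32) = (m - 2)*(m - 1)*(m + 4)*(m^2 - 16) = (m - 2)*(m - 1)*(m + 4)^2*(m - 4)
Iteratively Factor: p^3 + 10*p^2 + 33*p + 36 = (p + 3)*(p^2 + 7*p + 12) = (p + 3)^2*(p + 4)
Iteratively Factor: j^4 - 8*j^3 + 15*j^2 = (j)*(j^3 - 8*j^2 + 15*j) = j*(j - 3)*(j^2 - 5*j) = j^2*(j - 3)*(j - 5)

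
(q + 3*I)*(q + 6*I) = q^2 + 9*I*q - 18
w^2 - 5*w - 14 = (w - 7)*(w + 2)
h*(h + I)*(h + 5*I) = h^3 + 6*I*h^2 - 5*h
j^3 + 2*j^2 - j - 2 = (j - 1)*(j + 1)*(j + 2)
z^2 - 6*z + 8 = (z - 4)*(z - 2)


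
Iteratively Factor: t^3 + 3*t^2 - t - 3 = (t + 3)*(t^2 - 1) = (t + 1)*(t + 3)*(t - 1)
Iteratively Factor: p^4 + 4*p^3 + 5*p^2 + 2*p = (p + 1)*(p^3 + 3*p^2 + 2*p) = p*(p + 1)*(p^2 + 3*p + 2) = p*(p + 1)^2*(p + 2)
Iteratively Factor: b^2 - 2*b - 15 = (b + 3)*(b - 5)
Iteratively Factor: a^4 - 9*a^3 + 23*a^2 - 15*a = (a - 1)*(a^3 - 8*a^2 + 15*a) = (a - 5)*(a - 1)*(a^2 - 3*a) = (a - 5)*(a - 3)*(a - 1)*(a)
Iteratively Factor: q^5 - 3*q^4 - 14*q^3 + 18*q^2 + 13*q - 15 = (q - 5)*(q^4 + 2*q^3 - 4*q^2 - 2*q + 3) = (q - 5)*(q + 3)*(q^3 - q^2 - q + 1) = (q - 5)*(q + 1)*(q + 3)*(q^2 - 2*q + 1) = (q - 5)*(q - 1)*(q + 1)*(q + 3)*(q - 1)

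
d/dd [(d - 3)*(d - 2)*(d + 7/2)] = 3*d^2 - 3*d - 23/2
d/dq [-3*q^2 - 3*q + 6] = -6*q - 3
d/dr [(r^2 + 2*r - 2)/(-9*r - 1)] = (-9*r^2 - 2*r - 20)/(81*r^2 + 18*r + 1)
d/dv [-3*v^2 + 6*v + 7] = 6 - 6*v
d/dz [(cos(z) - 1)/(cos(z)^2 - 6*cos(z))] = (sin(z) + 6*sin(z)/cos(z)^2 - 2*tan(z))/(cos(z) - 6)^2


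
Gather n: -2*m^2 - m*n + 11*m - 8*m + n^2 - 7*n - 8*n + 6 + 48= -2*m^2 + 3*m + n^2 + n*(-m - 15) + 54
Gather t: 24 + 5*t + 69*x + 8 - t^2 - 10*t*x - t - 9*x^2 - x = -t^2 + t*(4 - 10*x) - 9*x^2 + 68*x + 32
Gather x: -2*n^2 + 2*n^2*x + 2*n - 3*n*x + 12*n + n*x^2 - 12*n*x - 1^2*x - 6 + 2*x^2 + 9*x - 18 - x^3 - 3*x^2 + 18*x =-2*n^2 + 14*n - x^3 + x^2*(n - 1) + x*(2*n^2 - 15*n + 26) - 24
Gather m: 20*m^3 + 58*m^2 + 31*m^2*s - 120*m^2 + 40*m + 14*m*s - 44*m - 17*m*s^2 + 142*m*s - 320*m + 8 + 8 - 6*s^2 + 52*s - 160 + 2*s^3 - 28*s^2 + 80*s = 20*m^3 + m^2*(31*s - 62) + m*(-17*s^2 + 156*s - 324) + 2*s^3 - 34*s^2 + 132*s - 144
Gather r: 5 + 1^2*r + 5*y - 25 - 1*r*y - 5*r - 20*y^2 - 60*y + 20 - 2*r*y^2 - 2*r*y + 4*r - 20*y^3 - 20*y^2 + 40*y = r*(-2*y^2 - 3*y) - 20*y^3 - 40*y^2 - 15*y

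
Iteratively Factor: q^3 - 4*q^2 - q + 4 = (q - 1)*(q^2 - 3*q - 4) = (q - 4)*(q - 1)*(q + 1)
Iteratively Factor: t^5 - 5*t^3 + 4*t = (t - 1)*(t^4 + t^3 - 4*t^2 - 4*t) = (t - 2)*(t - 1)*(t^3 + 3*t^2 + 2*t) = (t - 2)*(t - 1)*(t + 1)*(t^2 + 2*t) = (t - 2)*(t - 1)*(t + 1)*(t + 2)*(t)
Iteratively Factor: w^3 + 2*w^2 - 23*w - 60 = (w - 5)*(w^2 + 7*w + 12) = (w - 5)*(w + 4)*(w + 3)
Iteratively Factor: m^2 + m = (m)*(m + 1)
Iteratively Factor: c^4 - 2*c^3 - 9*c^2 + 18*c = (c - 2)*(c^3 - 9*c) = (c - 2)*(c + 3)*(c^2 - 3*c) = (c - 3)*(c - 2)*(c + 3)*(c)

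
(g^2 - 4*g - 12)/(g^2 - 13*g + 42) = (g + 2)/(g - 7)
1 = 1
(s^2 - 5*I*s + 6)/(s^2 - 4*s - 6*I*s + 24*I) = (s + I)/(s - 4)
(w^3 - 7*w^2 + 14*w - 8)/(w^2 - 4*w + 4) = (w^2 - 5*w + 4)/(w - 2)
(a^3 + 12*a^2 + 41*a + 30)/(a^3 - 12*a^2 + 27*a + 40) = (a^2 + 11*a + 30)/(a^2 - 13*a + 40)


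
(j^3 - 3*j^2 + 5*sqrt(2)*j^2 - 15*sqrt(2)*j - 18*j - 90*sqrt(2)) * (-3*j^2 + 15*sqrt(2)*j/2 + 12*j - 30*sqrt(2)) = -3*j^5 - 15*sqrt(2)*j^4/2 + 21*j^4 + 105*sqrt(2)*j^3/2 + 93*j^3 - 741*j^2 + 45*sqrt(2)*j^2 - 540*sqrt(2)*j - 450*j + 5400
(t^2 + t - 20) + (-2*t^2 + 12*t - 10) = -t^2 + 13*t - 30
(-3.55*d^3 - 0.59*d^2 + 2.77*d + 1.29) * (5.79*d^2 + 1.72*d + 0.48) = -20.5545*d^5 - 9.5221*d^4 + 13.3195*d^3 + 11.9503*d^2 + 3.5484*d + 0.6192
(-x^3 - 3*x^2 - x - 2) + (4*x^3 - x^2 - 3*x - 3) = 3*x^3 - 4*x^2 - 4*x - 5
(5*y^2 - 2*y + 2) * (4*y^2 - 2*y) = 20*y^4 - 18*y^3 + 12*y^2 - 4*y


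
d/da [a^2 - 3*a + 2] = 2*a - 3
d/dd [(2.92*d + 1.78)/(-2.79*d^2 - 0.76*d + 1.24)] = (8.1468*d^2 + 9.9324*d + 4.9736)/(7.7841*d^4 + 4.2408*d^3 - 6.3416*d^2 - 1.8848*d + 1.5376)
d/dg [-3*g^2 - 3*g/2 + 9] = -6*g - 3/2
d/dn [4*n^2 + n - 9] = 8*n + 1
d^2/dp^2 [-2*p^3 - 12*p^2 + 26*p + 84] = -12*p - 24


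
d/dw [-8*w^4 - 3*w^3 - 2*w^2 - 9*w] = -32*w^3 - 9*w^2 - 4*w - 9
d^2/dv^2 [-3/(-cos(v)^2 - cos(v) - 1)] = 3*(-4*sin(v)^4 - sin(v)^2 + 19*cos(v)/4 - 3*cos(3*v)/4 + 5)/(-sin(v)^2 + cos(v) + 2)^3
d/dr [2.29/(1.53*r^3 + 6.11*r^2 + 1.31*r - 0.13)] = (-10.5111*r^2 - 27.9838*r - 2.9999)/(1.53*r^3 + 6.11*r^2 + 1.31*r - 0.13)^2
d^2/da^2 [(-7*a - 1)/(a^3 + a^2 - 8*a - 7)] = 2*(-(7*a + 1)*(3*a^2 + 2*a - 8)^2 + (21*a^2 + 14*a + (3*a + 1)*(7*a + 1) - 56)*(a^3 + a^2 - 8*a - 7))/(a^3 + a^2 - 8*a - 7)^3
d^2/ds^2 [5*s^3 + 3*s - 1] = 30*s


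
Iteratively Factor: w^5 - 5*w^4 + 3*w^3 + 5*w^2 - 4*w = (w - 4)*(w^4 - w^3 - w^2 + w) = w*(w - 4)*(w^3 - w^2 - w + 1) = w*(w - 4)*(w - 1)*(w^2 - 1) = w*(w - 4)*(w - 1)*(w + 1)*(w - 1)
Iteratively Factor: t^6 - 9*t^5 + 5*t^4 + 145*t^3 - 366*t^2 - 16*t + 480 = (t + 1)*(t^5 - 10*t^4 + 15*t^3 + 130*t^2 - 496*t + 480) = (t - 2)*(t + 1)*(t^4 - 8*t^3 - t^2 + 128*t - 240) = (t - 5)*(t - 2)*(t + 1)*(t^3 - 3*t^2 - 16*t + 48) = (t - 5)*(t - 4)*(t - 2)*(t + 1)*(t^2 + t - 12) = (t - 5)*(t - 4)*(t - 3)*(t - 2)*(t + 1)*(t + 4)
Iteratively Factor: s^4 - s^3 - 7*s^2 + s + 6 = (s - 3)*(s^3 + 2*s^2 - s - 2) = (s - 3)*(s - 1)*(s^2 + 3*s + 2) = (s - 3)*(s - 1)*(s + 1)*(s + 2)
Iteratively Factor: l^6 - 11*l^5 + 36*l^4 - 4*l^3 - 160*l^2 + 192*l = (l - 2)*(l^5 - 9*l^4 + 18*l^3 + 32*l^2 - 96*l) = l*(l - 2)*(l^4 - 9*l^3 + 18*l^2 + 32*l - 96) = l*(l - 3)*(l - 2)*(l^3 - 6*l^2 + 32) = l*(l - 4)*(l - 3)*(l - 2)*(l^2 - 2*l - 8) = l*(l - 4)*(l - 3)*(l - 2)*(l + 2)*(l - 4)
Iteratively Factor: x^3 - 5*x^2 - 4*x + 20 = (x - 5)*(x^2 - 4) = (x - 5)*(x - 2)*(x + 2)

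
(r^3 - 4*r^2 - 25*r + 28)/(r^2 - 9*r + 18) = (r^3 - 4*r^2 - 25*r + 28)/(r^2 - 9*r + 18)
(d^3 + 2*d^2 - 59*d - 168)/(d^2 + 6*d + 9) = (d^2 - d - 56)/(d + 3)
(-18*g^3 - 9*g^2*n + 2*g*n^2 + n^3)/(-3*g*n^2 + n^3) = 6*g^2/n^2 + 5*g/n + 1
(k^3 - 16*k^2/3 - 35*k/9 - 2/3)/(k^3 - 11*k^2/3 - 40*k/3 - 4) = (k + 1/3)/(k + 2)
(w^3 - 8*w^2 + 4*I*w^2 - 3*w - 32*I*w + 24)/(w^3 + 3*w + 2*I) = (w^2 + w*(-8 + 3*I) - 24*I)/(w^2 - I*w + 2)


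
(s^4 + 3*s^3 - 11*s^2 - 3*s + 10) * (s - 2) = s^5 + s^4 - 17*s^3 + 19*s^2 + 16*s - 20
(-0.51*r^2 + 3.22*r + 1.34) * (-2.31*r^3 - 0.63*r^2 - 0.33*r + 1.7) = 1.1781*r^5 - 7.1169*r^4 - 4.9557*r^3 - 2.7738*r^2 + 5.0318*r + 2.278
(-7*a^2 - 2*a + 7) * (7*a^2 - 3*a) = -49*a^4 + 7*a^3 + 55*a^2 - 21*a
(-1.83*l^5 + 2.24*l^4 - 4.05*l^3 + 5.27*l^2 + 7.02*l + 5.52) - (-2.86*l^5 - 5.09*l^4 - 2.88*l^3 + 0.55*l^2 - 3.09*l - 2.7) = 1.03*l^5 + 7.33*l^4 - 1.17*l^3 + 4.72*l^2 + 10.11*l + 8.22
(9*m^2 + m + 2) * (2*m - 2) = 18*m^3 - 16*m^2 + 2*m - 4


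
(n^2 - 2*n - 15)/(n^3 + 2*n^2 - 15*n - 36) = (n - 5)/(n^2 - n - 12)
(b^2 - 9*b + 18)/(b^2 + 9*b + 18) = (b^2 - 9*b + 18)/(b^2 + 9*b + 18)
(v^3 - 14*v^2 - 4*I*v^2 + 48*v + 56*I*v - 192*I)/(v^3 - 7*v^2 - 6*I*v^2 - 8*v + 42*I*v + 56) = (v^2 - 14*v + 48)/(v^2 - v*(7 + 2*I) + 14*I)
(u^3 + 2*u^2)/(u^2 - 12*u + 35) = u^2*(u + 2)/(u^2 - 12*u + 35)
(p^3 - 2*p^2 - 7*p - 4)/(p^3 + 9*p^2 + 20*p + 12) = (p^2 - 3*p - 4)/(p^2 + 8*p + 12)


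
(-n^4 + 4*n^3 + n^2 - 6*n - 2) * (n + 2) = -n^5 + 2*n^4 + 9*n^3 - 4*n^2 - 14*n - 4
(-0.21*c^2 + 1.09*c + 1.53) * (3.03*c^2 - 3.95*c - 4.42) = -0.6363*c^4 + 4.1322*c^3 + 1.2586*c^2 - 10.8613*c - 6.7626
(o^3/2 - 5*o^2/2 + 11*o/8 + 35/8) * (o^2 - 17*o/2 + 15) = o^5/2 - 27*o^4/4 + 241*o^3/8 - 717*o^2/16 - 265*o/16 + 525/8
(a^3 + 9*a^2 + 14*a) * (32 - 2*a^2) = -2*a^5 - 18*a^4 + 4*a^3 + 288*a^2 + 448*a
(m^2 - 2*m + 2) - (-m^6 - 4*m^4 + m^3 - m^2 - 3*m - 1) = m^6 + 4*m^4 - m^3 + 2*m^2 + m + 3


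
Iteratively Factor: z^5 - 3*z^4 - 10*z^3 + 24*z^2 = (z)*(z^4 - 3*z^3 - 10*z^2 + 24*z) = z^2*(z^3 - 3*z^2 - 10*z + 24) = z^2*(z - 2)*(z^2 - z - 12) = z^2*(z - 2)*(z + 3)*(z - 4)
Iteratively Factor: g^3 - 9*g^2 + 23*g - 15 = (g - 5)*(g^2 - 4*g + 3) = (g - 5)*(g - 3)*(g - 1)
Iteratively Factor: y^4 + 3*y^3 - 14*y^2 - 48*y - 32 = (y - 4)*(y^3 + 7*y^2 + 14*y + 8) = (y - 4)*(y + 4)*(y^2 + 3*y + 2) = (y - 4)*(y + 2)*(y + 4)*(y + 1)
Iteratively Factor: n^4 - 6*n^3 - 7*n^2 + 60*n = (n)*(n^3 - 6*n^2 - 7*n + 60) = n*(n - 5)*(n^2 - n - 12) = n*(n - 5)*(n - 4)*(n + 3)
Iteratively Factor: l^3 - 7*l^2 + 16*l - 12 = (l - 2)*(l^2 - 5*l + 6) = (l - 3)*(l - 2)*(l - 2)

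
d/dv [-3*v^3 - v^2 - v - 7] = -9*v^2 - 2*v - 1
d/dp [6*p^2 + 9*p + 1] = 12*p + 9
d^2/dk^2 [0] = 0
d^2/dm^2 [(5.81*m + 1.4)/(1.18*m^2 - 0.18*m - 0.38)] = ((-41.1348*m - 1.2124)*(-1.18*m^2 + 0.18*m + 0.38) - (2.36*m - 0.18)*(4.72*m - 0.36)*(5.81*m + 1.4))/(-1.18*m^2 + 0.18*m + 0.38)^3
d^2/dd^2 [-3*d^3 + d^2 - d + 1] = 2 - 18*d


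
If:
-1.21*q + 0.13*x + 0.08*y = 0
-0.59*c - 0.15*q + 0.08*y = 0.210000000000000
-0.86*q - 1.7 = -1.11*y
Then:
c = 0.146629877808435 - 0.19255025620812*y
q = 1.2906976744186*y - 1.97674418604651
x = 11.3980322003578*y - 18.3989266547406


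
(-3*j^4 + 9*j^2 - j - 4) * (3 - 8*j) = 24*j^5 - 9*j^4 - 72*j^3 + 35*j^2 + 29*j - 12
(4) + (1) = 5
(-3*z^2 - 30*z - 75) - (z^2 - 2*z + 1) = -4*z^2 - 28*z - 76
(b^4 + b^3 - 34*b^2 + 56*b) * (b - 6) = b^5 - 5*b^4 - 40*b^3 + 260*b^2 - 336*b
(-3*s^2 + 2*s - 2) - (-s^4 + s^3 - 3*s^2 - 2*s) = s^4 - s^3 + 4*s - 2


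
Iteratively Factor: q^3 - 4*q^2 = (q)*(q^2 - 4*q) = q^2*(q - 4)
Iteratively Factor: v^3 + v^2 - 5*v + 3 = (v + 3)*(v^2 - 2*v + 1) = (v - 1)*(v + 3)*(v - 1)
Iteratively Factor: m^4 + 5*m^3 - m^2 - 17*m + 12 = (m - 1)*(m^3 + 6*m^2 + 5*m - 12) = (m - 1)^2*(m^2 + 7*m + 12) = (m - 1)^2*(m + 3)*(m + 4)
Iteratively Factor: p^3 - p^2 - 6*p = (p + 2)*(p^2 - 3*p) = p*(p + 2)*(p - 3)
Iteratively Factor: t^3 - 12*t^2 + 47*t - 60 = (t - 3)*(t^2 - 9*t + 20) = (t - 4)*(t - 3)*(t - 5)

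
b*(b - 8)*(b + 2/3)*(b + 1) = b^4 - 19*b^3/3 - 38*b^2/3 - 16*b/3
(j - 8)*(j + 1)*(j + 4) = j^3 - 3*j^2 - 36*j - 32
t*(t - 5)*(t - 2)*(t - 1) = t^4 - 8*t^3 + 17*t^2 - 10*t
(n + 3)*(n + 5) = n^2 + 8*n + 15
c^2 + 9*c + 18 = (c + 3)*(c + 6)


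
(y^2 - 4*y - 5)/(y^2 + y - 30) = (y + 1)/(y + 6)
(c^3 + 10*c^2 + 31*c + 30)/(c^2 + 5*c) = c + 5 + 6/c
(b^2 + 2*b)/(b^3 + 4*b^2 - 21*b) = (b + 2)/(b^2 + 4*b - 21)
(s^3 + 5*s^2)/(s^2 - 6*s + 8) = s^2*(s + 5)/(s^2 - 6*s + 8)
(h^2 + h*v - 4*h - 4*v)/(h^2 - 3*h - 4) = (h + v)/(h + 1)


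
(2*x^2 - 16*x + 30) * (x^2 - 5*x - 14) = 2*x^4 - 26*x^3 + 82*x^2 + 74*x - 420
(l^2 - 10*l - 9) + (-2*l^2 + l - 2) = -l^2 - 9*l - 11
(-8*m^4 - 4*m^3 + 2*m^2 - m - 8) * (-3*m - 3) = 24*m^5 + 36*m^4 + 6*m^3 - 3*m^2 + 27*m + 24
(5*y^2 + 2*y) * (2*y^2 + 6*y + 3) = 10*y^4 + 34*y^3 + 27*y^2 + 6*y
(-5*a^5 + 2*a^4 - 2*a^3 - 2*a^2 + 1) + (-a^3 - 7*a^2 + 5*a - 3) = -5*a^5 + 2*a^4 - 3*a^3 - 9*a^2 + 5*a - 2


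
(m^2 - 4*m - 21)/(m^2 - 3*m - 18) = (m - 7)/(m - 6)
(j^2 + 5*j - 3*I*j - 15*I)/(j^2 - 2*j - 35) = (j - 3*I)/(j - 7)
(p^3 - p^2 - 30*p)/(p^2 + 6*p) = (p^2 - p - 30)/(p + 6)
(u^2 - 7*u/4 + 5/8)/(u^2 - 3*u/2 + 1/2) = (u - 5/4)/(u - 1)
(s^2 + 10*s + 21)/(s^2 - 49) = (s + 3)/(s - 7)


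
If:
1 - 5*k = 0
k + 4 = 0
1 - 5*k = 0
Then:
No Solution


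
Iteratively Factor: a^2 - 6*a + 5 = (a - 5)*(a - 1)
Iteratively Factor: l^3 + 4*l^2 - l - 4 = (l + 4)*(l^2 - 1) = (l - 1)*(l + 4)*(l + 1)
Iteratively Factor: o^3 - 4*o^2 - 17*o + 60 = (o + 4)*(o^2 - 8*o + 15) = (o - 5)*(o + 4)*(o - 3)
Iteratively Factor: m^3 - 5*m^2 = (m - 5)*(m^2) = m*(m - 5)*(m)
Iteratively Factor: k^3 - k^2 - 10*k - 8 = (k - 4)*(k^2 + 3*k + 2) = (k - 4)*(k + 1)*(k + 2)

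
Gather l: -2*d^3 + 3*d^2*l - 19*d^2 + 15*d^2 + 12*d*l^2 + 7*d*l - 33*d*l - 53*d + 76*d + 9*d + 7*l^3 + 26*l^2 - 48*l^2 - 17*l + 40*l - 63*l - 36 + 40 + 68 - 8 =-2*d^3 - 4*d^2 + 32*d + 7*l^3 + l^2*(12*d - 22) + l*(3*d^2 - 26*d - 40) + 64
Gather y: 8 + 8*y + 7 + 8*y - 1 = 16*y + 14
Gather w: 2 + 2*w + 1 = 2*w + 3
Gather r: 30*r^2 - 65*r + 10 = 30*r^2 - 65*r + 10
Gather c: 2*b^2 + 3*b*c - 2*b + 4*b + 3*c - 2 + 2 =2*b^2 + 2*b + c*(3*b + 3)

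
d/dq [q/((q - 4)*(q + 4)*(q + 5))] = (-2*q^3 - 5*q^2 - 80)/(q^6 + 10*q^5 - 7*q^4 - 320*q^3 - 544*q^2 + 2560*q + 6400)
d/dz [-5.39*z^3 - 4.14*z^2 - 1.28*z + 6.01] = -16.17*z^2 - 8.28*z - 1.28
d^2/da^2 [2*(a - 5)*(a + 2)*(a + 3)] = 12*a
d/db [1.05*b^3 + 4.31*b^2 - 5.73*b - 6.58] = 3.15*b^2 + 8.62*b - 5.73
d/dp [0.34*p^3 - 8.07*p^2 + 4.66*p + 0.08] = 1.02*p^2 - 16.14*p + 4.66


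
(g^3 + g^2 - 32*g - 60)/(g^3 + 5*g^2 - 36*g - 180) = (g + 2)/(g + 6)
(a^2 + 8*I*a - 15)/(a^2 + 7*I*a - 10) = (a + 3*I)/(a + 2*I)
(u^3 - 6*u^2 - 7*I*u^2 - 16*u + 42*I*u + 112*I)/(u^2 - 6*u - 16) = u - 7*I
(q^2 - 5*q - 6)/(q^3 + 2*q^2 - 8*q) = (q^2 - 5*q - 6)/(q*(q^2 + 2*q - 8))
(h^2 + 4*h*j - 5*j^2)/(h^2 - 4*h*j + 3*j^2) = (h + 5*j)/(h - 3*j)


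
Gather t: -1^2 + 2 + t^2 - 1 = t^2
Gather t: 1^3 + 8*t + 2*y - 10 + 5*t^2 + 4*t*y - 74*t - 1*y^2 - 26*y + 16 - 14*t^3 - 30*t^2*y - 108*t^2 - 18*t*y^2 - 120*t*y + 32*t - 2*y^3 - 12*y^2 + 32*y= -14*t^3 + t^2*(-30*y - 103) + t*(-18*y^2 - 116*y - 34) - 2*y^3 - 13*y^2 + 8*y + 7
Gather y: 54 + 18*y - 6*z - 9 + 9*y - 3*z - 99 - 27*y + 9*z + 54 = 0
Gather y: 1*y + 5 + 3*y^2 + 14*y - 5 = 3*y^2 + 15*y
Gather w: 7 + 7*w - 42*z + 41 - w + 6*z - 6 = 6*w - 36*z + 42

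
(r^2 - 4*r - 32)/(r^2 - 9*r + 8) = (r + 4)/(r - 1)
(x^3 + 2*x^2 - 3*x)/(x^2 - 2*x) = (x^2 + 2*x - 3)/(x - 2)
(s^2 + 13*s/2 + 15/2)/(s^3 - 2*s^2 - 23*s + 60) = (s + 3/2)/(s^2 - 7*s + 12)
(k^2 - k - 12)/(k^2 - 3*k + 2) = (k^2 - k - 12)/(k^2 - 3*k + 2)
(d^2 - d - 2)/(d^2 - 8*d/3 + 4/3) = 3*(d + 1)/(3*d - 2)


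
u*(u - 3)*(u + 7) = u^3 + 4*u^2 - 21*u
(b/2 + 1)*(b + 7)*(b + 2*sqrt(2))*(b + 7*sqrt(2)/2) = b^4/2 + 11*sqrt(2)*b^3/4 + 9*b^3/2 + 14*b^2 + 99*sqrt(2)*b^2/4 + 77*sqrt(2)*b/2 + 63*b + 98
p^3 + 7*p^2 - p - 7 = (p - 1)*(p + 1)*(p + 7)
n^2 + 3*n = n*(n + 3)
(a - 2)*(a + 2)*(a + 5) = a^3 + 5*a^2 - 4*a - 20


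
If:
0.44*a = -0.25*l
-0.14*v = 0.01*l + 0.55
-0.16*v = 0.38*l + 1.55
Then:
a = 1.42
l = -2.50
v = -3.75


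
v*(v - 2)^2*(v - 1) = v^4 - 5*v^3 + 8*v^2 - 4*v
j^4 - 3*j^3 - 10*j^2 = j^2*(j - 5)*(j + 2)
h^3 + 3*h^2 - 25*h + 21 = (h - 3)*(h - 1)*(h + 7)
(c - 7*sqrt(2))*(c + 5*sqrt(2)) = c^2 - 2*sqrt(2)*c - 70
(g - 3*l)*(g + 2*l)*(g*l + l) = g^3*l - g^2*l^2 + g^2*l - 6*g*l^3 - g*l^2 - 6*l^3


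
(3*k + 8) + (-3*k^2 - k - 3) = -3*k^2 + 2*k + 5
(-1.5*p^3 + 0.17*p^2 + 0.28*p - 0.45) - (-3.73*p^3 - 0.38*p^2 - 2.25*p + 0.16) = 2.23*p^3 + 0.55*p^2 + 2.53*p - 0.61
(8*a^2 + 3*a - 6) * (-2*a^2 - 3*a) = -16*a^4 - 30*a^3 + 3*a^2 + 18*a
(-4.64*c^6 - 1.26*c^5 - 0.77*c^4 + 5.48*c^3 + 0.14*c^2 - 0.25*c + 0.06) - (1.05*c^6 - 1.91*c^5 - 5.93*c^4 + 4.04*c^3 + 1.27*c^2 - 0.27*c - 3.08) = -5.69*c^6 + 0.65*c^5 + 5.16*c^4 + 1.44*c^3 - 1.13*c^2 + 0.02*c + 3.14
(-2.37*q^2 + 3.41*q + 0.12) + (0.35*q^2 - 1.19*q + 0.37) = -2.02*q^2 + 2.22*q + 0.49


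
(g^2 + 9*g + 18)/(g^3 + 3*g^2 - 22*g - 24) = (g + 3)/(g^2 - 3*g - 4)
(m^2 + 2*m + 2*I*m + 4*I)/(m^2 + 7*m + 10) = (m + 2*I)/(m + 5)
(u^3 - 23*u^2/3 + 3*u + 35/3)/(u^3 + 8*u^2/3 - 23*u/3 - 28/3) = (3*u^2 - 26*u + 35)/(3*u^2 + 5*u - 28)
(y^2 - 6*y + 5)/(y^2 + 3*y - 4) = (y - 5)/(y + 4)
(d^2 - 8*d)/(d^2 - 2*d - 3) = d*(8 - d)/(-d^2 + 2*d + 3)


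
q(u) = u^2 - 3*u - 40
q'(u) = 2*u - 3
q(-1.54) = -33.01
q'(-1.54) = -6.08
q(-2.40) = -27.04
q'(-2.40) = -7.80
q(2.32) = -41.58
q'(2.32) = 1.64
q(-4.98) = -0.26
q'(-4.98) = -12.96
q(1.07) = -42.07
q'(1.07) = -0.86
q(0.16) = -40.45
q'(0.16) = -2.68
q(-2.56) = -25.77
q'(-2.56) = -8.12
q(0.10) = -40.29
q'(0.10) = -2.80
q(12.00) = 68.00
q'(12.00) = 21.00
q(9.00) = 14.00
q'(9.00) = 15.00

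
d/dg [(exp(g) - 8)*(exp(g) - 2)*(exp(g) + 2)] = (3*exp(2*g) - 16*exp(g) - 4)*exp(g)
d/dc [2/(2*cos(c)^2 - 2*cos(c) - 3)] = 4*(-sin(c) + sin(2*c))/(2*cos(c) - cos(2*c) + 2)^2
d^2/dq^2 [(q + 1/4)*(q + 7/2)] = 2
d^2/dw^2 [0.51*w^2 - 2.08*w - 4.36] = 1.02000000000000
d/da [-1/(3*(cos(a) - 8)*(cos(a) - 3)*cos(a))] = (-sin(a) - 8*sin(a)/cos(a)^2 + 22*tan(a)/3)/((cos(a) - 8)^2*(cos(a) - 3)^2)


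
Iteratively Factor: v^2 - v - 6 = (v - 3)*(v + 2)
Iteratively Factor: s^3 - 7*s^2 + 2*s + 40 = (s - 5)*(s^2 - 2*s - 8) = (s - 5)*(s - 4)*(s + 2)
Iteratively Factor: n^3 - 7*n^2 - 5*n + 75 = (n - 5)*(n^2 - 2*n - 15) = (n - 5)^2*(n + 3)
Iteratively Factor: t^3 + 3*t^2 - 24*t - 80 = (t - 5)*(t^2 + 8*t + 16) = (t - 5)*(t + 4)*(t + 4)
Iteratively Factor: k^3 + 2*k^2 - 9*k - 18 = (k + 2)*(k^2 - 9) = (k + 2)*(k + 3)*(k - 3)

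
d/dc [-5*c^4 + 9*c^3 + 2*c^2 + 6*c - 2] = -20*c^3 + 27*c^2 + 4*c + 6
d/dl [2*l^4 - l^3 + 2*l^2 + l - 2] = 8*l^3 - 3*l^2 + 4*l + 1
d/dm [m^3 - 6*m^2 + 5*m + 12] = 3*m^2 - 12*m + 5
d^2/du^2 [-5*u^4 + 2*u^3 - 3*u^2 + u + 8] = -60*u^2 + 12*u - 6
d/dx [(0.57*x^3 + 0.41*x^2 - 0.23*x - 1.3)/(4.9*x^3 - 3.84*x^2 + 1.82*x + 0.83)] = (-4.1978*x^4 + 4.3288*x^3 + 20.3923*x^2 - 9.3034*x + 2.1751)/(24.01*x^6 - 37.632*x^5 + 32.5816*x^4 - 5.8436*x^3 - 3.062*x^2 + 3.0212*x + 0.6889)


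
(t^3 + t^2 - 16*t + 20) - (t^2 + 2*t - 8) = t^3 - 18*t + 28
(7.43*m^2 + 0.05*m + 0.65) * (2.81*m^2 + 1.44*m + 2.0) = 20.8783*m^4 + 10.8397*m^3 + 16.7585*m^2 + 1.036*m + 1.3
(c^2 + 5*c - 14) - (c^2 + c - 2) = 4*c - 12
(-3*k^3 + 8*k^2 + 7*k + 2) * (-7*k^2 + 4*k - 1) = 21*k^5 - 68*k^4 - 14*k^3 + 6*k^2 + k - 2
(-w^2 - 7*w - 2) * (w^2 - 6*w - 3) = -w^4 - w^3 + 43*w^2 + 33*w + 6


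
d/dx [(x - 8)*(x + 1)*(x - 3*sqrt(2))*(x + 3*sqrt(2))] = 4*x^3 - 21*x^2 - 52*x + 126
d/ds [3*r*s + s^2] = 3*r + 2*s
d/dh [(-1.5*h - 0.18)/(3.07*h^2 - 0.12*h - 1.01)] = (4.605*h^2 + 1.1052*h + 1.4934)/(9.4249*h^4 - 0.7368*h^3 - 6.187*h^2 + 0.2424*h + 1.0201)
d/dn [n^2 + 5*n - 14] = 2*n + 5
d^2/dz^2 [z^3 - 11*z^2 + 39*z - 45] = 6*z - 22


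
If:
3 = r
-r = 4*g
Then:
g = -3/4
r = 3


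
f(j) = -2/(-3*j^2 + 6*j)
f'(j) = -2*(6*j - 6)/(-3*j^2 + 6*j)^2 = 4*(1 - j)/(3*j^2*(j - 2)^2)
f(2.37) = 0.76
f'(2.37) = -2.38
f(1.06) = -0.67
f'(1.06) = -0.08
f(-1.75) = 0.10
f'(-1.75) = 0.09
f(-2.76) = 0.05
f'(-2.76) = 0.03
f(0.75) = -0.71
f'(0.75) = 0.38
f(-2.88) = 0.05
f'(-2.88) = 0.03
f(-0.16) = 1.93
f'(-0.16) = 12.95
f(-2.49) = 0.06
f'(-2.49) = 0.04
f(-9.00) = 0.01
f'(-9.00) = 0.00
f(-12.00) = 0.00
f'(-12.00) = 0.00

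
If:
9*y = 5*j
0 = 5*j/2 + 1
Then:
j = -2/5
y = -2/9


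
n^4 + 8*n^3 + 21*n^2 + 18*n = n*(n + 2)*(n + 3)^2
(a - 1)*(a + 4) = a^2 + 3*a - 4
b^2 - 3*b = b*(b - 3)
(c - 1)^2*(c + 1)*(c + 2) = c^4 + c^3 - 3*c^2 - c + 2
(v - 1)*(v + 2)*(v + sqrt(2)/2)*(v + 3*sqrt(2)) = v^4 + v^3 + 7*sqrt(2)*v^3/2 + v^2 + 7*sqrt(2)*v^2/2 - 7*sqrt(2)*v + 3*v - 6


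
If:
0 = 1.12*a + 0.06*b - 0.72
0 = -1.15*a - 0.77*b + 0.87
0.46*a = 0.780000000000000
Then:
No Solution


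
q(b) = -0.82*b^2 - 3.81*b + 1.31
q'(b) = -1.64*b - 3.81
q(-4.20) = 2.85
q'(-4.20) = 3.08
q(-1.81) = 5.52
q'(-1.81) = -0.84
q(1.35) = -5.33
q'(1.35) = -6.02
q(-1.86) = 5.56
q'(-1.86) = -0.76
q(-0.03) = 1.42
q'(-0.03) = -3.76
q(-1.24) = 4.77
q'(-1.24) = -1.78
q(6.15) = -53.14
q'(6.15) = -13.90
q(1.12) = -3.99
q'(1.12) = -5.65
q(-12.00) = -71.05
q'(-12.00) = 15.87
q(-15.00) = -126.04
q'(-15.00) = 20.79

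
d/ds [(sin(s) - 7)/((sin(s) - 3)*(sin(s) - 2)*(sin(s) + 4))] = 2*(-sin(s)^3 + 11*sin(s)^2 - 7*sin(s) - 37)*cos(s)/((sin(s) - 3)^2*(sin(s) - 2)^2*(sin(s) + 4)^2)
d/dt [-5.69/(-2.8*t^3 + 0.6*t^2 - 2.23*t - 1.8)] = (-47.796*t^2 + 6.828*t - 12.6887)/(2.8*t^3 - 0.6*t^2 + 2.23*t + 1.8)^2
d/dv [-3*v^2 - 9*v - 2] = -6*v - 9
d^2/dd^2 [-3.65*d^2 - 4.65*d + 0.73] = -7.30000000000000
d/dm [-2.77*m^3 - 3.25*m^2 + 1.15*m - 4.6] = -8.31*m^2 - 6.5*m + 1.15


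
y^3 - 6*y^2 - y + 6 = (y - 6)*(y - 1)*(y + 1)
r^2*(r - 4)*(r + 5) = r^4 + r^3 - 20*r^2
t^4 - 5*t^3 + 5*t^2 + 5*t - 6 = (t - 3)*(t - 2)*(t - 1)*(t + 1)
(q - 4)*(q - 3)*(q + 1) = q^3 - 6*q^2 + 5*q + 12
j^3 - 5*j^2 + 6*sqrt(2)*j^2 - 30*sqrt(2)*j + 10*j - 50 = (j - 5)*(j + sqrt(2))*(j + 5*sqrt(2))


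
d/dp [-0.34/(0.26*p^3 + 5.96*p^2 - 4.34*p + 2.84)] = (0.2652*p^2 + 4.0528*p - 1.4756)/(0.26*p^3 + 5.96*p^2 - 4.34*p + 2.84)^2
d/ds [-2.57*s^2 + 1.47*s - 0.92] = 1.47 - 5.14*s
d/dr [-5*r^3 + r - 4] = 1 - 15*r^2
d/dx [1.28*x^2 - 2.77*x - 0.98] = 2.56*x - 2.77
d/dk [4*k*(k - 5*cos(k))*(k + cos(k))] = 16*k^2*sin(k) + 12*k^2 + 20*k*sin(2*k) - 32*k*cos(k) - 20*cos(k)^2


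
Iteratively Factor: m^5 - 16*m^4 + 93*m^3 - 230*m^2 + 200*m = (m - 5)*(m^4 - 11*m^3 + 38*m^2 - 40*m) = (m - 5)*(m - 2)*(m^3 - 9*m^2 + 20*m) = m*(m - 5)*(m - 2)*(m^2 - 9*m + 20) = m*(m - 5)^2*(m - 2)*(m - 4)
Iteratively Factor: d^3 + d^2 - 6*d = (d - 2)*(d^2 + 3*d) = d*(d - 2)*(d + 3)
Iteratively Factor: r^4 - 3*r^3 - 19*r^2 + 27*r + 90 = (r + 2)*(r^3 - 5*r^2 - 9*r + 45) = (r - 5)*(r + 2)*(r^2 - 9) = (r - 5)*(r + 2)*(r + 3)*(r - 3)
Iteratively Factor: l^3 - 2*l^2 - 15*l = (l + 3)*(l^2 - 5*l) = (l - 5)*(l + 3)*(l)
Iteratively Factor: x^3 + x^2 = (x)*(x^2 + x) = x^2*(x + 1)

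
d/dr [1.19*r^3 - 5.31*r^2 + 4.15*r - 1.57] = 3.57*r^2 - 10.62*r + 4.15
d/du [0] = 0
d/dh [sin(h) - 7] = cos(h)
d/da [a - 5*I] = 1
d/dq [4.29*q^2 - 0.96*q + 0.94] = 8.58*q - 0.96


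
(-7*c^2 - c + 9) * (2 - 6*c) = 42*c^3 - 8*c^2 - 56*c + 18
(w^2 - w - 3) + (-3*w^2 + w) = -2*w^2 - 3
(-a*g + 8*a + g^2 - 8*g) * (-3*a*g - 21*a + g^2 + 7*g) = 3*a^2*g^2 - 3*a^2*g - 168*a^2 - 4*a*g^3 + 4*a*g^2 + 224*a*g + g^4 - g^3 - 56*g^2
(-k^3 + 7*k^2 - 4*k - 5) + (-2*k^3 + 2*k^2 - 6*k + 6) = -3*k^3 + 9*k^2 - 10*k + 1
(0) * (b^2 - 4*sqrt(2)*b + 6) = 0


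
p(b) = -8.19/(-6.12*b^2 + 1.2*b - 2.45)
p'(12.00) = -0.00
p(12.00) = 0.01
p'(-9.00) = 0.00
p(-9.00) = 0.02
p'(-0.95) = 1.27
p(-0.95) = 0.90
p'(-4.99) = 0.02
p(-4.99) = 0.05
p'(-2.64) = 0.12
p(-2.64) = 0.17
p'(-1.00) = 1.15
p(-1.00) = 0.84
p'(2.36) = -0.20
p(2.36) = 0.24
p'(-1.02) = 1.11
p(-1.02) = 0.82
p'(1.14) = -1.28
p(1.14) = 0.91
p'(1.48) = -0.70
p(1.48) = 0.58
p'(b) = -8.19*(12.24*b - 1.2)/(-6.12*b^2 + 1.2*b - 2.45)^2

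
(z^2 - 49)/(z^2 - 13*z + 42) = (z + 7)/(z - 6)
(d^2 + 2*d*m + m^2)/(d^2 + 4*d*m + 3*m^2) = (d + m)/(d + 3*m)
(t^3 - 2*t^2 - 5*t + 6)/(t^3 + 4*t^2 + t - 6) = (t - 3)/(t + 3)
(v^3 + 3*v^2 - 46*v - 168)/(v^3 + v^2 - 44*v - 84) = (v + 4)/(v + 2)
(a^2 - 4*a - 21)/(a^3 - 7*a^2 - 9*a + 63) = 1/(a - 3)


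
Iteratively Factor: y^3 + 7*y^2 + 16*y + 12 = (y + 2)*(y^2 + 5*y + 6) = (y + 2)^2*(y + 3)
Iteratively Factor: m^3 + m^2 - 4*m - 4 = (m + 1)*(m^2 - 4) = (m - 2)*(m + 1)*(m + 2)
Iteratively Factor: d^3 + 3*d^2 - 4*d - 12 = (d - 2)*(d^2 + 5*d + 6) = (d - 2)*(d + 3)*(d + 2)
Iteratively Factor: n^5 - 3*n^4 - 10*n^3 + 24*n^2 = (n)*(n^4 - 3*n^3 - 10*n^2 + 24*n) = n*(n - 4)*(n^3 + n^2 - 6*n) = n*(n - 4)*(n + 3)*(n^2 - 2*n) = n*(n - 4)*(n - 2)*(n + 3)*(n)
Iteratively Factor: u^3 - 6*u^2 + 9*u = (u)*(u^2 - 6*u + 9) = u*(u - 3)*(u - 3)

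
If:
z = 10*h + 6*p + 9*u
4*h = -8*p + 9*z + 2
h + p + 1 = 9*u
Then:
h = -11*z/12 - 11/30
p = 19*z/12 + 13/30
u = 2*z/27 + 16/135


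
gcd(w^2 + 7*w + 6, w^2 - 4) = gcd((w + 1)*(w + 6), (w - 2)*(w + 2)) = 1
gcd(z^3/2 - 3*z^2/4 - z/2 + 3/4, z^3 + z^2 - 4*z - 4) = z + 1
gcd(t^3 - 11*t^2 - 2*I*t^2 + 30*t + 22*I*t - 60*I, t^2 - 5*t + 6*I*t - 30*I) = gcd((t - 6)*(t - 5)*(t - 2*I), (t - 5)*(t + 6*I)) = t - 5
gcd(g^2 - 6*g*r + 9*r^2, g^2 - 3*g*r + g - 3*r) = -g + 3*r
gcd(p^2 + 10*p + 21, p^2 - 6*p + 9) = 1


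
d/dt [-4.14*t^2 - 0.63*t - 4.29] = -8.28*t - 0.63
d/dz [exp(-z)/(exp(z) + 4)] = 2*(-exp(z) - 2)*exp(-z)/(exp(2*z) + 8*exp(z) + 16)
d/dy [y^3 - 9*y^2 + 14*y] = 3*y^2 - 18*y + 14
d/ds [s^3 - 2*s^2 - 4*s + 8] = 3*s^2 - 4*s - 4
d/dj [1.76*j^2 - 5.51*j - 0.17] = 3.52*j - 5.51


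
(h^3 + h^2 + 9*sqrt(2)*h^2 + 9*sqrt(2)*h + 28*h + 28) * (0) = 0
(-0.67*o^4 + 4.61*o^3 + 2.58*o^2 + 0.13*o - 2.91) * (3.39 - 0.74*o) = 0.4958*o^5 - 5.6827*o^4 + 13.7187*o^3 + 8.65*o^2 + 2.5941*o - 9.8649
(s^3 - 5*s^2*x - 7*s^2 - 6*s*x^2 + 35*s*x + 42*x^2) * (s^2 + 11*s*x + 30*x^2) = s^5 + 6*s^4*x - 7*s^4 - 31*s^3*x^2 - 42*s^3*x - 216*s^2*x^3 + 217*s^2*x^2 - 180*s*x^4 + 1512*s*x^3 + 1260*x^4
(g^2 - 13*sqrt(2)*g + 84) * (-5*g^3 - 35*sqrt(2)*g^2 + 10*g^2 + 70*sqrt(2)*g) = -5*g^5 + 10*g^4 + 30*sqrt(2)*g^4 - 60*sqrt(2)*g^3 + 490*g^3 - 2940*sqrt(2)*g^2 - 980*g^2 + 5880*sqrt(2)*g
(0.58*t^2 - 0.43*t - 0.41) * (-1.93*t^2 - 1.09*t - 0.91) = -1.1194*t^4 + 0.1977*t^3 + 0.7322*t^2 + 0.8382*t + 0.3731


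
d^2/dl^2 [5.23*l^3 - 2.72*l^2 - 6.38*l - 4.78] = 31.38*l - 5.44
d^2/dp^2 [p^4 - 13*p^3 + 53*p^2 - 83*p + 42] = 12*p^2 - 78*p + 106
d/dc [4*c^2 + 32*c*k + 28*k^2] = 8*c + 32*k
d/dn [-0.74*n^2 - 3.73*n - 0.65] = -1.48*n - 3.73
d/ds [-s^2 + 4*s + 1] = 4 - 2*s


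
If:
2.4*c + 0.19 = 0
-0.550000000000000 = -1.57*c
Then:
No Solution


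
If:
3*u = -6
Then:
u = -2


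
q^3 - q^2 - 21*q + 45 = (q - 3)^2*(q + 5)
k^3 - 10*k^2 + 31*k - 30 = (k - 5)*(k - 3)*(k - 2)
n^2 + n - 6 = (n - 2)*(n + 3)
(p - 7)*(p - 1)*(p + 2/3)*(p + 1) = p^4 - 19*p^3/3 - 17*p^2/3 + 19*p/3 + 14/3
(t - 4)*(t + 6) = t^2 + 2*t - 24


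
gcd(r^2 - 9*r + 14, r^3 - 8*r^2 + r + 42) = r - 7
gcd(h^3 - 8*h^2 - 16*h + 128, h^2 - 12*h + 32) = h^2 - 12*h + 32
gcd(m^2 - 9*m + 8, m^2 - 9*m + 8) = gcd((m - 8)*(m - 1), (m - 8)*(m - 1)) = m^2 - 9*m + 8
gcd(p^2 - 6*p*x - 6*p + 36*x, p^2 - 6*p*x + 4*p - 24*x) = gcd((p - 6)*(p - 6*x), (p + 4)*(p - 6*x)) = -p + 6*x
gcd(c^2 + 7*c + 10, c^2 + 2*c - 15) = c + 5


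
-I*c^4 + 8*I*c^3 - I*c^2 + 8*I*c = c*(c - 8)*(c - I)*(-I*c + 1)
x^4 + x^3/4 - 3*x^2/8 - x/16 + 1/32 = (x - 1/2)*(x - 1/4)*(x + 1/2)^2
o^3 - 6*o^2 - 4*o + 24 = (o - 6)*(o - 2)*(o + 2)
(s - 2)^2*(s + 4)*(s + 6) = s^4 + 6*s^3 - 12*s^2 - 56*s + 96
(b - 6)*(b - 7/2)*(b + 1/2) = b^3 - 9*b^2 + 65*b/4 + 21/2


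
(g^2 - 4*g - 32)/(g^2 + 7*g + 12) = (g - 8)/(g + 3)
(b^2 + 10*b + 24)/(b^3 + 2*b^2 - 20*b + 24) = (b + 4)/(b^2 - 4*b + 4)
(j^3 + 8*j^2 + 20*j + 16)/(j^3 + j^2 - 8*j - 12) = (j + 4)/(j - 3)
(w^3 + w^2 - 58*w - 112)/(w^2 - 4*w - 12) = (w^2 - w - 56)/(w - 6)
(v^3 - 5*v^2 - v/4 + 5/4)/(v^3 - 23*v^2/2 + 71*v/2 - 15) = (v + 1/2)/(v - 6)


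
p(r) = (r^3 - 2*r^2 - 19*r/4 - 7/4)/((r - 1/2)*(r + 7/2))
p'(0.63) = 66.80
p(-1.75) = 1.25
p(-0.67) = -0.07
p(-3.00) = 18.57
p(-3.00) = 18.57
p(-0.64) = -0.06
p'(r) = (3*r^2 - 4*r - 19/4)/((r - 1/2)*(r + 7/2)) - (r^3 - 2*r^2 - 19*r/4 - 7/4)/((r - 1/2)*(r + 7/2)^2) - (r^3 - 2*r^2 - 19*r/4 - 7/4)/((r - 1/2)^2*(r + 7/2)) = (16*r^4 + 96*r^3 - 104*r^2 + 168*r + 217)/(16*r^4 + 96*r^3 + 88*r^2 - 168*r + 49)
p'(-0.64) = 0.26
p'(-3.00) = -51.41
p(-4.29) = -25.67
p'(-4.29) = -19.98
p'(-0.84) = -0.23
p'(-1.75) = -3.06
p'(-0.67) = 0.18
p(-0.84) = -0.07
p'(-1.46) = -1.86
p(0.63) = -9.85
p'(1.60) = 1.43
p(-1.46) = 0.55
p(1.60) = -1.85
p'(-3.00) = -51.41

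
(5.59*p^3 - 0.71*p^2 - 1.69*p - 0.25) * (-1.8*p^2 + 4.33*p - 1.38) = -10.062*p^5 + 25.4827*p^4 - 7.7465*p^3 - 5.8879*p^2 + 1.2497*p + 0.345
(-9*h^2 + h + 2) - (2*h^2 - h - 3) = -11*h^2 + 2*h + 5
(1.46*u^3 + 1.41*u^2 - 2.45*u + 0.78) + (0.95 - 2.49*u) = 1.46*u^3 + 1.41*u^2 - 4.94*u + 1.73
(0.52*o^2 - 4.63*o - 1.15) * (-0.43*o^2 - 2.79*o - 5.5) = -0.2236*o^4 + 0.5401*o^3 + 10.5522*o^2 + 28.6735*o + 6.325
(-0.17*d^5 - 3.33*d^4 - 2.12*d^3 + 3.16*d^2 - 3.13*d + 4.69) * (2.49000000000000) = -0.4233*d^5 - 8.2917*d^4 - 5.2788*d^3 + 7.8684*d^2 - 7.7937*d + 11.6781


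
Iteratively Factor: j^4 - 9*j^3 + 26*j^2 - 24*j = (j)*(j^3 - 9*j^2 + 26*j - 24) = j*(j - 4)*(j^2 - 5*j + 6) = j*(j - 4)*(j - 2)*(j - 3)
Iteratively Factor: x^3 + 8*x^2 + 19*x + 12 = (x + 3)*(x^2 + 5*x + 4) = (x + 1)*(x + 3)*(x + 4)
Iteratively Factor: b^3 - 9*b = (b)*(b^2 - 9) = b*(b - 3)*(b + 3)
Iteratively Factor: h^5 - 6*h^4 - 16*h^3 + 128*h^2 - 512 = (h - 4)*(h^4 - 2*h^3 - 24*h^2 + 32*h + 128) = (h - 4)^2*(h^3 + 2*h^2 - 16*h - 32) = (h - 4)^3*(h^2 + 6*h + 8) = (h - 4)^3*(h + 4)*(h + 2)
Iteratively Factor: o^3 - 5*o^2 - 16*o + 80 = (o + 4)*(o^2 - 9*o + 20) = (o - 4)*(o + 4)*(o - 5)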